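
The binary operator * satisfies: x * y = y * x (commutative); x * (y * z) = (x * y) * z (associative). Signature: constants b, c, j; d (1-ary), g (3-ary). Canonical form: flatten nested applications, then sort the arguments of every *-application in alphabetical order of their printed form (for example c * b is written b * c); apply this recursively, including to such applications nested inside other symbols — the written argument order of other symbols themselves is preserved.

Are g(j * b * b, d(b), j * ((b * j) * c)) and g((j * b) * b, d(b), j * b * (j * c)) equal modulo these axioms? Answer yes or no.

Left:  g(j * b * b, d(b), j * ((b * j) * c))
  Descend into:  j * ((b * j) * c)
  Un-nest:  j * b * j * c
  Sort:  b * c * j * j
  Rebuild:  g(b * b * j, d(b), b * c * j * j)
Right:  g((j * b) * b, d(b), j * b * (j * c))
  Focus inside:  j * b * (j * c)
  Flatten:  j * b * j * c
  Sort:  b * c * j * j
  Rebuild:  g(b * b * j, d(b), b * c * j * j)

Answer: yes — both canonical forms are g(b * b * j, d(b), b * c * j * j)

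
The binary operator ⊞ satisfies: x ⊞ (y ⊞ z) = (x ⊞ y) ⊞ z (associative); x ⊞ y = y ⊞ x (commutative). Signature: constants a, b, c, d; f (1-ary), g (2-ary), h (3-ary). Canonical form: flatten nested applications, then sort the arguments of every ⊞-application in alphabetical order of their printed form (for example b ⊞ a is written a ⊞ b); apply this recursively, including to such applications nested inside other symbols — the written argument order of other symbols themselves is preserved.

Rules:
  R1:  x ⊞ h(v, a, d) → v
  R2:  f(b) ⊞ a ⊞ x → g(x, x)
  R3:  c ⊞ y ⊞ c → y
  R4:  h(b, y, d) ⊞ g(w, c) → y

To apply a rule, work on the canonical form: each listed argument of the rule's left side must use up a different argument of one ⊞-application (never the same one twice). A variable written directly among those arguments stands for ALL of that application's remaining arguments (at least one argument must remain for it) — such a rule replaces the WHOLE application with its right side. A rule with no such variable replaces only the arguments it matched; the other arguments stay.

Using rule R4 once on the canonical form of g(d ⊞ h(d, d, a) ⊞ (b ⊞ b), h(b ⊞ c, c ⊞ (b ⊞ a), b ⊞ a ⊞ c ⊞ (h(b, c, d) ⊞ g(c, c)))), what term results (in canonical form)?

Canonical form:  g(b ⊞ b ⊞ d ⊞ h(d, d, a), h(b ⊞ c, a ⊞ b ⊞ c, a ⊞ b ⊞ c ⊞ g(c, c) ⊞ h(b, c, d)))
Apply R4:  consuming g(c, c), h(b, c, d);  w := c, y := c
Giving:  g(b ⊞ b ⊞ d ⊞ h(d, d, a), h(b ⊞ c, a ⊞ b ⊞ c, a ⊞ b ⊞ c ⊞ c))

Answer: g(b ⊞ b ⊞ d ⊞ h(d, d, a), h(b ⊞ c, a ⊞ b ⊞ c, a ⊞ b ⊞ c ⊞ c))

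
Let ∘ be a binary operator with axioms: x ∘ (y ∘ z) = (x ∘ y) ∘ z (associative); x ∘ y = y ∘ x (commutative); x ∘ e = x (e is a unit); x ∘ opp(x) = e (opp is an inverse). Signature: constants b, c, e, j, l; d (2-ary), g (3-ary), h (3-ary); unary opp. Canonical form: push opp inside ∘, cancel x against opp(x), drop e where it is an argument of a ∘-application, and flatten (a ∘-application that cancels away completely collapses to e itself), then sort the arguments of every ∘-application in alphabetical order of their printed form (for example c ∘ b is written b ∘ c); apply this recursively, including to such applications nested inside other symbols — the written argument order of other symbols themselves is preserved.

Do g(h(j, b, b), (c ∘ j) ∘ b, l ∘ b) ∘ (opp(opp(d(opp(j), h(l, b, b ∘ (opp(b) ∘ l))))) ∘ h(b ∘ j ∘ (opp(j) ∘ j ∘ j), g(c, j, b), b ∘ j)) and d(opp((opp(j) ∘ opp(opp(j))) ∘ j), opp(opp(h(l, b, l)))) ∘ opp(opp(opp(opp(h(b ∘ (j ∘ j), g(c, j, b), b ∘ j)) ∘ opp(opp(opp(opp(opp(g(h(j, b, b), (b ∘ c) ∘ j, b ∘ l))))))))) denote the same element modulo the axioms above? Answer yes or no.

Left:  g(h(j, b, b), (c ∘ j) ∘ b, l ∘ b) ∘ (opp(opp(d(opp(j), h(l, b, b ∘ (opp(b) ∘ l))))) ∘ h(b ∘ j ∘ (opp(j) ∘ j ∘ j), g(c, j, b), b ∘ j))
  Push opp inside:  distribute opp over ∘ and collapse double opp
  Collect:  g(h(j, b, b), b ∘ c ∘ j, b ∘ l) ∘ d(opp(j), h(l, b, l)) ∘ h(b ∘ j ∘ j, g(c, j, b), b ∘ j)
  Sort arguments:  d(opp(j), h(l, b, l)) ∘ g(h(j, b, b), b ∘ c ∘ j, b ∘ l) ∘ h(b ∘ j ∘ j, g(c, j, b), b ∘ j)
Right:  d(opp((opp(j) ∘ opp(opp(j))) ∘ j), opp(opp(h(l, b, l)))) ∘ opp(opp(opp(opp(h(b ∘ (j ∘ j), g(c, j, b), b ∘ j)) ∘ opp(opp(opp(opp(opp(g(h(j, b, b), (b ∘ c) ∘ j, b ∘ l)))))))))
  Push opp inside:  distribute opp over ∘ and collapse double opp
  Collect:  d(opp(j), h(l, b, l)) ∘ h(b ∘ j ∘ j, g(c, j, b), b ∘ j) ∘ g(h(j, b, b), b ∘ c ∘ j, b ∘ l)
  Sort arguments:  d(opp(j), h(l, b, l)) ∘ g(h(j, b, b), b ∘ c ∘ j, b ∘ l) ∘ h(b ∘ j ∘ j, g(c, j, b), b ∘ j)

Answer: yes — both canonical forms are d(opp(j), h(l, b, l)) ∘ g(h(j, b, b), b ∘ c ∘ j, b ∘ l) ∘ h(b ∘ j ∘ j, g(c, j, b), b ∘ j)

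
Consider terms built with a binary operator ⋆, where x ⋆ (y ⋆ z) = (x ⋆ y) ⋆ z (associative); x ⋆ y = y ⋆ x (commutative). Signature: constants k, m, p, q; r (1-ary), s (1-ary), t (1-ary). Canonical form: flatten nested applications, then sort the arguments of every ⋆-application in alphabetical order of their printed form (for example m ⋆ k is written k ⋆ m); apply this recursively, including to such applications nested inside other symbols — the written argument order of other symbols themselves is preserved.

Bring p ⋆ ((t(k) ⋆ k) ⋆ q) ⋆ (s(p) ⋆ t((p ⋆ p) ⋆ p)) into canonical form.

Answer: k ⋆ p ⋆ q ⋆ s(p) ⋆ t(k) ⋆ t(p ⋆ p ⋆ p)

Derivation:
Un-nest:  p ⋆ t(k) ⋆ k ⋆ q ⋆ s(p) ⋆ t((p ⋆ p) ⋆ p)
Simplify inside:  t((p ⋆ p) ⋆ p)  →  t(p ⋆ p ⋆ p)
Order the arguments:  k ⋆ p ⋆ q ⋆ s(p) ⋆ t(k) ⋆ t(p ⋆ p ⋆ p)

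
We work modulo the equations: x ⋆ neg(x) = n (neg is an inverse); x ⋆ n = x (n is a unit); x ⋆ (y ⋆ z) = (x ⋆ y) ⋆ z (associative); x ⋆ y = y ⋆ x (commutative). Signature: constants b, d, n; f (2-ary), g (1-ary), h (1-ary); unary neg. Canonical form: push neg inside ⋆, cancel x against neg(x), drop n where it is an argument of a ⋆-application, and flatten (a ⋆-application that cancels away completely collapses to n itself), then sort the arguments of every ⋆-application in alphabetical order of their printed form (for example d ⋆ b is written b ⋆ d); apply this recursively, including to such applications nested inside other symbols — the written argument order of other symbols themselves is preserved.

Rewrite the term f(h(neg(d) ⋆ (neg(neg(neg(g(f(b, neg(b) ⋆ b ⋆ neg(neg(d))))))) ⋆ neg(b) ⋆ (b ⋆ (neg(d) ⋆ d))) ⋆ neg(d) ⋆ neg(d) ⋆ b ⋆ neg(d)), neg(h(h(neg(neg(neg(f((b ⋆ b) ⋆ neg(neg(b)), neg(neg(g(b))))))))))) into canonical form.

Answer: f(h(b ⋆ neg(d) ⋆ neg(d) ⋆ neg(d) ⋆ neg(d) ⋆ neg(g(f(b, d)))), neg(h(h(neg(f(b ⋆ b ⋆ b, g(b)))))))

Derivation:
Focus inside:  neg(d) ⋆ (neg(neg(neg(g(f(b, neg(b) ⋆ b ⋆ neg(neg(d))))))) ⋆ neg(b) ⋆ (b ⋆ (neg(d) ⋆ d))) ⋆ neg(d) ⋆ neg(d) ⋆ b ⋆ neg(d)
Push neg inside:  distribute neg over ⋆ and collapse double neg
Collect:  neg(d) ⋆ neg(d) ⋆ neg(d) ⋆ neg(d) ⋆ neg(g(f(b, d))) ⋆ b
Sort:  b ⋆ neg(d) ⋆ neg(d) ⋆ neg(d) ⋆ neg(d) ⋆ neg(g(f(b, d)))
Reassemble:  f(h(b ⋆ neg(d) ⋆ neg(d) ⋆ neg(d) ⋆ neg(d) ⋆ neg(g(f(b, d)))), neg(h(h(neg(f(b ⋆ b ⋆ b, g(b)))))))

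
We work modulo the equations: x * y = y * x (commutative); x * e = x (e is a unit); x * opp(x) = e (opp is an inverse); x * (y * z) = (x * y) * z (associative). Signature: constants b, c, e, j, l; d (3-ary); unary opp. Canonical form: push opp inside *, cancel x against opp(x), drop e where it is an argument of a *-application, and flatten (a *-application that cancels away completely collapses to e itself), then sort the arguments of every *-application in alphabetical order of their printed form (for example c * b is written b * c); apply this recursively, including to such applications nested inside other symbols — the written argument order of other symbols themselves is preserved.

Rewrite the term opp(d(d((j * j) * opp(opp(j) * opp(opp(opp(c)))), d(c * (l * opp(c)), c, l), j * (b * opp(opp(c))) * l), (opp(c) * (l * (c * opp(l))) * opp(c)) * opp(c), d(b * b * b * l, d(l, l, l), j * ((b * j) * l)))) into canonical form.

Push opp inside:  distribute opp over * and collapse double opp
Collect terms:  opp(d(d(c * j * j * j, d(l, c, l), b * c * j * l), opp(c) * opp(c), d(b * b * b * l, d(l, l, l), b * j * j * l)))

Answer: opp(d(d(c * j * j * j, d(l, c, l), b * c * j * l), opp(c) * opp(c), d(b * b * b * l, d(l, l, l), b * j * j * l)))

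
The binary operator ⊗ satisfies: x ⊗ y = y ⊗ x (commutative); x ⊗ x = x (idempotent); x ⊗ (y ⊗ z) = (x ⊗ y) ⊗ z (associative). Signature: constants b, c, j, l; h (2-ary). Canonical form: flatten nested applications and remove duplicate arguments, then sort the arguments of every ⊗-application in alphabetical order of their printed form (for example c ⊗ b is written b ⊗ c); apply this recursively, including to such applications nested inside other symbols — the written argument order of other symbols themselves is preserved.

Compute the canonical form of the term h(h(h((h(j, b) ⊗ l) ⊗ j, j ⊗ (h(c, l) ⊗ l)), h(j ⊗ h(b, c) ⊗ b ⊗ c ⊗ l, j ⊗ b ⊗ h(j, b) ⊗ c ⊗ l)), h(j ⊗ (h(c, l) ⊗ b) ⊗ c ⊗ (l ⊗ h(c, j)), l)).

Focus inside:  j ⊗ (h(c, l) ⊗ b) ⊗ c ⊗ (l ⊗ h(c, j))
Flatten:  j ⊗ h(c, l) ⊗ b ⊗ c ⊗ l ⊗ h(c, j)
Order the arguments:  b ⊗ c ⊗ h(c, j) ⊗ h(c, l) ⊗ j ⊗ l
Rebuild:  h(h(h(h(j, b) ⊗ j ⊗ l, h(c, l) ⊗ j ⊗ l), h(b ⊗ c ⊗ h(b, c) ⊗ j ⊗ l, b ⊗ c ⊗ h(j, b) ⊗ j ⊗ l)), h(b ⊗ c ⊗ h(c, j) ⊗ h(c, l) ⊗ j ⊗ l, l))

Answer: h(h(h(h(j, b) ⊗ j ⊗ l, h(c, l) ⊗ j ⊗ l), h(b ⊗ c ⊗ h(b, c) ⊗ j ⊗ l, b ⊗ c ⊗ h(j, b) ⊗ j ⊗ l)), h(b ⊗ c ⊗ h(c, j) ⊗ h(c, l) ⊗ j ⊗ l, l))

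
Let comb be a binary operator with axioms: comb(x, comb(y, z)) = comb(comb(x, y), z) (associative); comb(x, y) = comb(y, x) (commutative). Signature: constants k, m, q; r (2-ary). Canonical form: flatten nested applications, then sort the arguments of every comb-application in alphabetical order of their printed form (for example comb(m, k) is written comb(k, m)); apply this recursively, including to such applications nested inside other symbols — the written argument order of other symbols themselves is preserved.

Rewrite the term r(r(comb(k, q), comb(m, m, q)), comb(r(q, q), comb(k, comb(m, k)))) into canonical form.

Work inside:  comb(r(q, q), comb(k, comb(m, k)))
Flatten:  comb(r(q, q), k, m, k)
Sort arguments:  comb(k, k, m, r(q, q))
Reassemble:  r(r(comb(k, q), comb(m, m, q)), comb(k, k, m, r(q, q)))

Answer: r(r(comb(k, q), comb(m, m, q)), comb(k, k, m, r(q, q)))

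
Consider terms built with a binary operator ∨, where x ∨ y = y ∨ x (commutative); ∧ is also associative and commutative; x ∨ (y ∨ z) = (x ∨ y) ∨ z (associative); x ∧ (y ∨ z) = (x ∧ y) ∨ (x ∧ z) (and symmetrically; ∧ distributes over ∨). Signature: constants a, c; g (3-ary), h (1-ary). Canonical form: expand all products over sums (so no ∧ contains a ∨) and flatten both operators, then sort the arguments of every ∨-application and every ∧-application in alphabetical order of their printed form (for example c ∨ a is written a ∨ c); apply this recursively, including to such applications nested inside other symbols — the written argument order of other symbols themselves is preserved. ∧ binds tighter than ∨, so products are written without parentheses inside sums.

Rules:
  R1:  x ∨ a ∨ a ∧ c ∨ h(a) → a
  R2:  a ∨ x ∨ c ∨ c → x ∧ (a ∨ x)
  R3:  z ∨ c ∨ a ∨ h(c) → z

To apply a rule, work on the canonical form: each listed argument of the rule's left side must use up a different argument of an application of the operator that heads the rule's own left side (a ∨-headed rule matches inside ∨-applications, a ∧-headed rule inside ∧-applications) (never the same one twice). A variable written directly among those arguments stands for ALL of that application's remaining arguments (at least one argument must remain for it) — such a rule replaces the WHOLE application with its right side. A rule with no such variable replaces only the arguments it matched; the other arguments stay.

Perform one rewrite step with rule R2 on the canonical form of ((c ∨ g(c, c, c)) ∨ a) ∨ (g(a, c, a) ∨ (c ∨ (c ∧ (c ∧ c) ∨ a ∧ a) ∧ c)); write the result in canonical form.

Answer: a ∧ a ∧ a ∧ a ∧ c ∧ c ∨ a ∧ a ∧ a ∧ c ∨ a ∧ a ∧ c ∧ c ∧ c ∧ c ∧ c ∨ a ∧ a ∧ c ∧ c ∧ c ∧ c ∧ c ∨ a ∧ a ∧ c ∧ g(a, c, a) ∨ a ∧ a ∧ c ∧ g(a, c, a) ∨ a ∧ a ∧ c ∧ g(c, c, c) ∨ a ∧ a ∧ c ∧ g(c, c, c) ∨ a ∧ c ∧ c ∧ c ∧ c ∨ a ∧ g(a, c, a) ∨ a ∧ g(c, c, c) ∨ c ∧ c ∧ c ∧ c ∧ c ∧ c ∧ c ∧ c ∨ c ∧ c ∧ c ∧ c ∧ g(a, c, a) ∨ c ∧ c ∧ c ∧ c ∧ g(a, c, a) ∨ c ∧ c ∧ c ∧ c ∧ g(c, c, c) ∨ c ∧ c ∧ c ∧ c ∧ g(c, c, c) ∨ g(a, c, a) ∧ g(a, c, a) ∨ g(a, c, a) ∧ g(c, c, c) ∨ g(a, c, a) ∧ g(c, c, c) ∨ g(c, c, c) ∧ g(c, c, c)

Derivation:
Canonical form:  a ∨ a ∧ a ∧ c ∨ c ∨ c ∨ c ∧ c ∧ c ∧ c ∨ g(a, c, a) ∨ g(c, c, c)
R2 matches:  uses a, c, c;  x := a ∧ a ∧ c ∨ c ∧ c ∧ c ∧ c ∨ g(a, c, a) ∨ g(c, c, c)
The extension variable absorbs all remaining arguments, so the whole application is rewritten.
Giving:  a ∧ a ∧ a ∧ a ∧ c ∧ c ∨ a ∧ a ∧ a ∧ c ∨ a ∧ a ∧ c ∧ c ∧ c ∧ c ∧ c ∨ a ∧ a ∧ c ∧ c ∧ c ∧ c ∧ c ∨ a ∧ a ∧ c ∧ g(a, c, a) ∨ a ∧ a ∧ c ∧ g(a, c, a) ∨ a ∧ a ∧ c ∧ g(c, c, c) ∨ a ∧ a ∧ c ∧ g(c, c, c) ∨ a ∧ c ∧ c ∧ c ∧ c ∨ a ∧ g(a, c, a) ∨ a ∧ g(c, c, c) ∨ c ∧ c ∧ c ∧ c ∧ c ∧ c ∧ c ∧ c ∨ c ∧ c ∧ c ∧ c ∧ g(a, c, a) ∨ c ∧ c ∧ c ∧ c ∧ g(a, c, a) ∨ c ∧ c ∧ c ∧ c ∧ g(c, c, c) ∨ c ∧ c ∧ c ∧ c ∧ g(c, c, c) ∨ g(a, c, a) ∧ g(a, c, a) ∨ g(a, c, a) ∧ g(c, c, c) ∨ g(a, c, a) ∧ g(c, c, c) ∨ g(c, c, c) ∧ g(c, c, c)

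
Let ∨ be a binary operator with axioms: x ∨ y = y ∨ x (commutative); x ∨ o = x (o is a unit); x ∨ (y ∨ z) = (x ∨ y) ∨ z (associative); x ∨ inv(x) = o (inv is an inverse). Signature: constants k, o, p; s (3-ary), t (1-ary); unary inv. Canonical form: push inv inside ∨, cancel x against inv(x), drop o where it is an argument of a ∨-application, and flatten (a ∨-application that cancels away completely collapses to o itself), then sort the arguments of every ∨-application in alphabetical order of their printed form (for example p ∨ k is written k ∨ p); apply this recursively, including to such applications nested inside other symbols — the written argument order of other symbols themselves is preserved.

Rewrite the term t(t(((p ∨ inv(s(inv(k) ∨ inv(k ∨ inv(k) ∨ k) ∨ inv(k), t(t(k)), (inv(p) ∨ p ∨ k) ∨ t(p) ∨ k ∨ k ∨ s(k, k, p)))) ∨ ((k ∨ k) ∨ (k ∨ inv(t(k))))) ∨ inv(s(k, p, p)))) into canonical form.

Answer: t(t(inv(s(inv(k) ∨ inv(k) ∨ inv(k), t(t(k)), k ∨ k ∨ k ∨ s(k, k, p) ∨ t(p))) ∨ inv(s(k, p, p)) ∨ inv(t(k)) ∨ k ∨ k ∨ k ∨ p))

Derivation:
Focus inside:  ((p ∨ inv(s(inv(k) ∨ inv(k ∨ inv(k) ∨ k) ∨ inv(k), t(t(k)), (inv(p) ∨ p ∨ k) ∨ t(p) ∨ k ∨ k ∨ s(k, k, p)))) ∨ ((k ∨ k) ∨ (k ∨ inv(t(k))))) ∨ inv(s(k, p, p))
Push inv inside:  distribute inv over ∨ and collapse double inv
Collect terms:  p ∨ inv(s(inv(k) ∨ inv(k) ∨ inv(k), t(t(k)), k ∨ k ∨ k ∨ s(k, k, p) ∨ t(p))) ∨ k ∨ k ∨ k ∨ inv(t(k)) ∨ inv(s(k, p, p))
Sort:  inv(s(inv(k) ∨ inv(k) ∨ inv(k), t(t(k)), k ∨ k ∨ k ∨ s(k, k, p) ∨ t(p))) ∨ inv(s(k, p, p)) ∨ inv(t(k)) ∨ k ∨ k ∨ k ∨ p
Put back:  t(t(inv(s(inv(k) ∨ inv(k) ∨ inv(k), t(t(k)), k ∨ k ∨ k ∨ s(k, k, p) ∨ t(p))) ∨ inv(s(k, p, p)) ∨ inv(t(k)) ∨ k ∨ k ∨ k ∨ p))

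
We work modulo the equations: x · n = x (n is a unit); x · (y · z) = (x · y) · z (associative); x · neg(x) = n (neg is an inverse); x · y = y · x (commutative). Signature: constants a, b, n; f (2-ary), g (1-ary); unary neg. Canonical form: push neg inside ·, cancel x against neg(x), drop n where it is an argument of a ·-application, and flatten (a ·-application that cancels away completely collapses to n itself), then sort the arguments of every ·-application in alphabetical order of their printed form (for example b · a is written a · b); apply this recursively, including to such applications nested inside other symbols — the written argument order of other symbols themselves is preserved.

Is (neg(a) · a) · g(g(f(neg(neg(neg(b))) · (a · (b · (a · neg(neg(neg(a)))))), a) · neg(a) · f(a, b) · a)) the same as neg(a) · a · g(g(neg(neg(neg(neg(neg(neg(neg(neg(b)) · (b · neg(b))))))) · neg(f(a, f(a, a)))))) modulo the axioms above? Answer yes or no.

Answer: no — g(g(f(a, a) · f(a, b))) vs g(g(b · f(a, f(a, a))))

Derivation:
Left:  (neg(a) · a) · g(g(f(neg(neg(neg(b))) · (a · (b · (a · neg(neg(neg(a)))))), a) · neg(a) · f(a, b) · a))
  Push neg inside:  distribute neg over · and collapse double neg
  Inverses cancel:  a cancels
  Combine occurrences:  g(g(f(a, a) · f(a, b)))
Right:  neg(a) · a · g(g(neg(neg(neg(neg(neg(neg(neg(neg(b)) · (b · neg(b))))))) · neg(f(a, f(a, a))))))
  Push neg inside:  distribute neg over · and collapse double neg
  Cancel inverse pairs:  a cancels
  Combine occurrences:  g(g(b · f(a, f(a, a))))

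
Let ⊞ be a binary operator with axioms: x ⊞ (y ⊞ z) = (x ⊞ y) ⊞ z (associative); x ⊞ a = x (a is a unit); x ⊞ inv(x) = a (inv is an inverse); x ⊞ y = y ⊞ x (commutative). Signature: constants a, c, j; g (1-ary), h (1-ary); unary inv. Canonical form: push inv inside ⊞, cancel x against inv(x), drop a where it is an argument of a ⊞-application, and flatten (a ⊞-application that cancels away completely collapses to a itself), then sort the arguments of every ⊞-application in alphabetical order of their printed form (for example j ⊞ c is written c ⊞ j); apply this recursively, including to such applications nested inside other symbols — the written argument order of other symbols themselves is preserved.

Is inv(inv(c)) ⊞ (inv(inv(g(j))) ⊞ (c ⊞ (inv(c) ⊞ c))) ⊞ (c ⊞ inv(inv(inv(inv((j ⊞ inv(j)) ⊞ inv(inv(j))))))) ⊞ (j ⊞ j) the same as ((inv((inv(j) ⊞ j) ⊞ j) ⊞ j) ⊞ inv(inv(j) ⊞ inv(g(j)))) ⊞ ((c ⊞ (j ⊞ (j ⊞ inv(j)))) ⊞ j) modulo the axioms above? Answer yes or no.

Left:  inv(inv(c)) ⊞ (inv(inv(g(j))) ⊞ (c ⊞ (inv(c) ⊞ c))) ⊞ (c ⊞ inv(inv(inv(inv((j ⊞ inv(j)) ⊞ inv(inv(j))))))) ⊞ (j ⊞ j)
  Push inv inside:  distribute inv over ⊞ and collapse double inv
  Collect terms:  c ⊞ c ⊞ c ⊞ g(j) ⊞ j ⊞ j ⊞ j
Right:  ((inv((inv(j) ⊞ j) ⊞ j) ⊞ j) ⊞ inv(inv(j) ⊞ inv(g(j)))) ⊞ ((c ⊞ (j ⊞ (j ⊞ inv(j)))) ⊞ j)
  Push inv inside:  distribute inv over ⊞ and collapse double inv
  Combine occurrences:  j ⊞ j ⊞ j ⊞ g(j) ⊞ c
  Sort:  c ⊞ g(j) ⊞ j ⊞ j ⊞ j

Answer: no — c ⊞ c ⊞ c ⊞ g(j) ⊞ j ⊞ j ⊞ j vs c ⊞ g(j) ⊞ j ⊞ j ⊞ j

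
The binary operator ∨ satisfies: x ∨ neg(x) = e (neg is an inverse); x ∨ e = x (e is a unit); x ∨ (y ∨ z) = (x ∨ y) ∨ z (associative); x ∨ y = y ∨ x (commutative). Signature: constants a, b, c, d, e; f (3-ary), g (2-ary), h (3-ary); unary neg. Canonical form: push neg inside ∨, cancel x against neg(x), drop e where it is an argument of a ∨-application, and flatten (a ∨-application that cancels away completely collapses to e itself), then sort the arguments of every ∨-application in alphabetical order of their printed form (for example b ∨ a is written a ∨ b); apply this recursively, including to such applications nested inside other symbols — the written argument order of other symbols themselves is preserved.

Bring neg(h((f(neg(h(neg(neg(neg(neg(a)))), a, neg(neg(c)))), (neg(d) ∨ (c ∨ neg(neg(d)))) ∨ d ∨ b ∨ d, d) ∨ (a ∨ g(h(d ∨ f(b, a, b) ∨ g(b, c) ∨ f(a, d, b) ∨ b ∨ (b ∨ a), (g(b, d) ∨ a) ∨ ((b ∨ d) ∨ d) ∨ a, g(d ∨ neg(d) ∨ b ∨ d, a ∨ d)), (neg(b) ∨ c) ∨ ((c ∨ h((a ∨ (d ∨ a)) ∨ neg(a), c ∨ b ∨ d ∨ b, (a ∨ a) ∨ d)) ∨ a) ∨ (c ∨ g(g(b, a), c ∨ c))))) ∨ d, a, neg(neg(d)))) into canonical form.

Answer: neg(h(a ∨ d ∨ f(neg(h(a, a, c)), b ∨ c ∨ d ∨ d, d) ∨ g(h(a ∨ b ∨ b ∨ d ∨ f(a, d, b) ∨ f(b, a, b) ∨ g(b, c), a ∨ a ∨ b ∨ d ∨ d ∨ g(b, d), g(b ∨ d, a ∨ d)), a ∨ c ∨ c ∨ c ∨ g(g(b, a), c ∨ c) ∨ h(a ∨ d, b ∨ b ∨ c ∨ d, a ∨ a ∨ d) ∨ neg(b)), a, d))

Derivation:
Push neg inside:  distribute neg over ∨ and collapse double neg
Combine occurrences:  neg(h(a ∨ d ∨ f(neg(h(a, a, c)), b ∨ c ∨ d ∨ d, d) ∨ g(h(a ∨ b ∨ b ∨ d ∨ f(a, d, b) ∨ f(b, a, b) ∨ g(b, c), a ∨ a ∨ b ∨ d ∨ d ∨ g(b, d), g(b ∨ d, a ∨ d)), a ∨ c ∨ c ∨ c ∨ g(g(b, a), c ∨ c) ∨ h(a ∨ d, b ∨ b ∨ c ∨ d, a ∨ a ∨ d) ∨ neg(b)), a, d))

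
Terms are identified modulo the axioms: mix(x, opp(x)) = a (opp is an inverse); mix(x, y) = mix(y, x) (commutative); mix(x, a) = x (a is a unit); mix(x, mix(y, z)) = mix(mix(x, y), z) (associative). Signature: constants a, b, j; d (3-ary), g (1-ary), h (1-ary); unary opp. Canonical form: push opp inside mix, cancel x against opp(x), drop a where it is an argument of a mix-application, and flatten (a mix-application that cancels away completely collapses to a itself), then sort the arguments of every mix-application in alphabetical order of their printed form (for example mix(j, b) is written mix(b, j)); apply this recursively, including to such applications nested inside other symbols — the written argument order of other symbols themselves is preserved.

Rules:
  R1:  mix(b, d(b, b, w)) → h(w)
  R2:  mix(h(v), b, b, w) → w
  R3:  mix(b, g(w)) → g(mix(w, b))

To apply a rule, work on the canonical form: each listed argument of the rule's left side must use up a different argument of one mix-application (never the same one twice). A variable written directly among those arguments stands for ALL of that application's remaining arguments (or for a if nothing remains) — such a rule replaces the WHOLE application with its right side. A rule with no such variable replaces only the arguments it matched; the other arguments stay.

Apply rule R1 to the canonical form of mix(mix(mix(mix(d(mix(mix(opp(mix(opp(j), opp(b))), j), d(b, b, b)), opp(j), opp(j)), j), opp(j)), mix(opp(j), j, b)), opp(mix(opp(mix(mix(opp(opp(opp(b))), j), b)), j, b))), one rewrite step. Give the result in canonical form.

Answer: d(mix(h(b), j, j), opp(j), opp(j))

Derivation:
Canonical form:  d(mix(b, d(b, b, b), j, j), opp(j), opp(j))
R1 matches:  uses b, d(b, b, b);  w := b
Giving:  d(mix(h(b), j, j), opp(j), opp(j))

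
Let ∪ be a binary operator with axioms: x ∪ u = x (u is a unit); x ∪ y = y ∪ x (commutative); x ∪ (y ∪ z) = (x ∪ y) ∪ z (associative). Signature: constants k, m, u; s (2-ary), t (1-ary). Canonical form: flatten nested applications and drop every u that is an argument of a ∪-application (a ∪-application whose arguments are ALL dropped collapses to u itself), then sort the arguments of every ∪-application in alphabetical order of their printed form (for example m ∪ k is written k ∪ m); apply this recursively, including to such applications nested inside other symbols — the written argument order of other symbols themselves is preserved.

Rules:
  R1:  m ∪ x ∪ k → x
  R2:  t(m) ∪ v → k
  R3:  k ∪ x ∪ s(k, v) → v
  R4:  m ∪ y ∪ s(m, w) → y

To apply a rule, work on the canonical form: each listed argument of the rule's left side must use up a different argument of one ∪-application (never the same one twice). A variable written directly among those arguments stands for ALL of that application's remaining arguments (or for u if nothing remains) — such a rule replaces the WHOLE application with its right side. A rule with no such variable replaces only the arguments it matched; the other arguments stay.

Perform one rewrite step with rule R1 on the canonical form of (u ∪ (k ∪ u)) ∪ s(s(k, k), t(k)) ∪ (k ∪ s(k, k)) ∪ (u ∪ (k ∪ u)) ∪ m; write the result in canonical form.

Canonical form:  k ∪ k ∪ k ∪ m ∪ s(k, k) ∪ s(s(k, k), t(k))
R1 matches:  uses k, m;  x := k ∪ k ∪ s(k, k) ∪ s(s(k, k), t(k))
The extension variable absorbs all remaining arguments, so the whole application is rewritten.
Result:  k ∪ k ∪ s(k, k) ∪ s(s(k, k), t(k))

Answer: k ∪ k ∪ s(k, k) ∪ s(s(k, k), t(k))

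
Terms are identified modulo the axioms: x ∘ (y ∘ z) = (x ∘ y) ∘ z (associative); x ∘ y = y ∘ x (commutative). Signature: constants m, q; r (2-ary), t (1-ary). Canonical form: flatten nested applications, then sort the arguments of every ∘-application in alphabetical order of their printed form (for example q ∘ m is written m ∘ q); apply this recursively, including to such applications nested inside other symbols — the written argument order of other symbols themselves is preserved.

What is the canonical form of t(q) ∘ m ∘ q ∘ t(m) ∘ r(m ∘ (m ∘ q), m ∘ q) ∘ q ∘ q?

Inside:  r(m ∘ (m ∘ q), m ∘ q)  →  r(m ∘ m ∘ q, m ∘ q)
Sort:  m ∘ q ∘ q ∘ q ∘ r(m ∘ m ∘ q, m ∘ q) ∘ t(m) ∘ t(q)

Answer: m ∘ q ∘ q ∘ q ∘ r(m ∘ m ∘ q, m ∘ q) ∘ t(m) ∘ t(q)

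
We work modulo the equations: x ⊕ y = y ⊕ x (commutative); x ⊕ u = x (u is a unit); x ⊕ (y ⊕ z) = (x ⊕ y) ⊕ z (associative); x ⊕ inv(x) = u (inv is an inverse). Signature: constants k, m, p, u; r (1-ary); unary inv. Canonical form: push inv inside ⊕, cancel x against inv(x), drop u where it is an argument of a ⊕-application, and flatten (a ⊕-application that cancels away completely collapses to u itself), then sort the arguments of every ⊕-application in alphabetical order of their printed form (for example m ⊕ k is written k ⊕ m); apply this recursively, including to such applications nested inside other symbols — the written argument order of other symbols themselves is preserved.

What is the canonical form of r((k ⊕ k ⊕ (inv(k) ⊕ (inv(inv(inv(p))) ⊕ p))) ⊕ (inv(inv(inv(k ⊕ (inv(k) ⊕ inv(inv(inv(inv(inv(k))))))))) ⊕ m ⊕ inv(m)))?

Answer: r(k ⊕ k)

Derivation:
Descend into:  (k ⊕ k ⊕ (inv(k) ⊕ (inv(inv(inv(p))) ⊕ p))) ⊕ (inv(inv(inv(k ⊕ (inv(k) ⊕ inv(inv(inv(inv(inv(k))))))))) ⊕ m ⊕ inv(m))
Push inv inside:  distribute inv over ⊕ and collapse double inv
Inverses cancel:  p cancels; m cancels
Combine occurrences:  k ⊕ k
Rebuild:  r(k ⊕ k)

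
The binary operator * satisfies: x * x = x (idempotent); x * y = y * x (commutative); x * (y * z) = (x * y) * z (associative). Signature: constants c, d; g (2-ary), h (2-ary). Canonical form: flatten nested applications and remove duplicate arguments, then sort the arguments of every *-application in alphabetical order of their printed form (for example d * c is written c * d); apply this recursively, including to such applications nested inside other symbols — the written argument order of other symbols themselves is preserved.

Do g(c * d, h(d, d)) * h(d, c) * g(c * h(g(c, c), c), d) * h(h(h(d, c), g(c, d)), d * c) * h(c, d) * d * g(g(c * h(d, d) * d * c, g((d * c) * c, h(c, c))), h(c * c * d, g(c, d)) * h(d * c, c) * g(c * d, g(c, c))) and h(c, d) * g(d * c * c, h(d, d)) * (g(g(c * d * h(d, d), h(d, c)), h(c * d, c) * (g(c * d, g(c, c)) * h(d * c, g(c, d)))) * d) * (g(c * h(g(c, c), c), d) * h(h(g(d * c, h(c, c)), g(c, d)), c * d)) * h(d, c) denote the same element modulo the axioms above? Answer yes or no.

Left:  g(c * d, h(d, d)) * h(d, c) * g(c * h(g(c, c), c), d) * h(h(h(d, c), g(c, d)), d * c) * h(c, d) * d * g(g(c * h(d, d) * d * c, g((d * c) * c, h(c, c))), h(c * c * d, g(c, d)) * h(d * c, c) * g(c * d, g(c, c)))
  Canonicalize subterm:  h(h(h(d, c), g(c, d)), d * c)  →  h(h(h(d, c), g(c, d)), c * d)
  Inside:  g(g(c * h(d, d) * d * c, g((d * c) * c, h(c, c))), h(c * c * d, g(c, d)) * h(d * c, c) * g(c * d, g(c, c)))  →  g(g(c * d * h(d, d), g(c * d, h(c, c))), g(c * d, g(c, c)) * h(c * d, c) * h(c * d, g(c, d)))
  Order the arguments:  d * g(c * d, h(d, d)) * g(c * h(g(c, c), c), d) * g(g(c * d * h(d, d), g(c * d, h(c, c))), g(c * d, g(c, c)) * h(c * d, c) * h(c * d, g(c, d))) * h(c, d) * h(d, c) * h(h(h(d, c), g(c, d)), c * d)
Right:  h(c, d) * g(d * c * c, h(d, d)) * (g(g(c * d * h(d, d), h(d, c)), h(c * d, c) * (g(c * d, g(c, c)) * h(d * c, g(c, d)))) * d) * (g(c * h(g(c, c), c), d) * h(h(g(d * c, h(c, c)), g(c, d)), c * d)) * h(d, c)
  Merge nested applications:  h(c, d) * g(d * c * c, h(d, d)) * g(g(c * d * h(d, d), h(d, c)), h(c * d, c) * (g(c * d, g(c, c)) * h(d * c, g(c, d)))) * d * g(c * h(g(c, c), c), d) * h(h(g(d * c, h(c, c)), g(c, d)), c * d) * h(d, c)
  Simplify inside:  g(d * c * c, h(d, d))  →  g(c * d, h(d, d))
  Canonicalize subterm:  g(g(c * d * h(d, d), h(d, c)), h(c * d, c) * (g(c * d, g(c, c)) * h(d * c, g(c, d))))  →  g(g(c * d * h(d, d), h(d, c)), g(c * d, g(c, c)) * h(c * d, c) * h(c * d, g(c, d)))
  Inside:  h(h(g(d * c, h(c, c)), g(c, d)), c * d)  →  h(h(g(c * d, h(c, c)), g(c, d)), c * d)
  Sort arguments:  d * g(c * d, h(d, d)) * g(c * h(g(c, c), c), d) * g(g(c * d * h(d, d), h(d, c)), g(c * d, g(c, c)) * h(c * d, c) * h(c * d, g(c, d))) * h(c, d) * h(d, c) * h(h(g(c * d, h(c, c)), g(c, d)), c * d)

Answer: no — d * g(c * d, h(d, d)) * g(c * h(g(c, c), c), d) * g(g(c * d * h(d, d), g(c * d, h(c, c))), g(c * d, g(c, c)) * h(c * d, c) * h(c * d, g(c, d))) * h(c, d) * h(d, c) * h(h(h(d, c), g(c, d)), c * d) vs d * g(c * d, h(d, d)) * g(c * h(g(c, c), c), d) * g(g(c * d * h(d, d), h(d, c)), g(c * d, g(c, c)) * h(c * d, c) * h(c * d, g(c, d))) * h(c, d) * h(d, c) * h(h(g(c * d, h(c, c)), g(c, d)), c * d)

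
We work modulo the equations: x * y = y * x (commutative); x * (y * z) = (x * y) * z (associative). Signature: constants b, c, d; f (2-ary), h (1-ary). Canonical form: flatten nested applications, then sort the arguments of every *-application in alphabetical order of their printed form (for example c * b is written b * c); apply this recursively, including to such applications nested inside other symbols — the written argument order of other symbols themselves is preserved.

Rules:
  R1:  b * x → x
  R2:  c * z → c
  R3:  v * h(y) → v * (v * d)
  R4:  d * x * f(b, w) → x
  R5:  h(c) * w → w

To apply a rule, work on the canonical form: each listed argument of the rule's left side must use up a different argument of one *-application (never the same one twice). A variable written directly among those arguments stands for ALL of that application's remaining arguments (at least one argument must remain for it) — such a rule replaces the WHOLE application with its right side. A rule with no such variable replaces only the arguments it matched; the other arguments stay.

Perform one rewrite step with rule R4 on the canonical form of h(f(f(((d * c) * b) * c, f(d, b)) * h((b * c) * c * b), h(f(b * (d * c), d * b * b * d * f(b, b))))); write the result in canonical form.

Answer: h(f(f(b * c * c * d, f(d, b)) * h(b * b * c * c), h(f(b * c * d, b * b * d))))

Derivation:
Canonical form:  h(f(f(b * c * c * d, f(d, b)) * h(b * b * c * c), h(f(b * c * d, b * b * d * d * f(b, b)))))
Apply R4:  consuming d, f(b, b);  w := b, x := b * b * d
The variable takes the whole remainder — replace the entire application.
Result:  h(f(f(b * c * c * d, f(d, b)) * h(b * b * c * c), h(f(b * c * d, b * b * d))))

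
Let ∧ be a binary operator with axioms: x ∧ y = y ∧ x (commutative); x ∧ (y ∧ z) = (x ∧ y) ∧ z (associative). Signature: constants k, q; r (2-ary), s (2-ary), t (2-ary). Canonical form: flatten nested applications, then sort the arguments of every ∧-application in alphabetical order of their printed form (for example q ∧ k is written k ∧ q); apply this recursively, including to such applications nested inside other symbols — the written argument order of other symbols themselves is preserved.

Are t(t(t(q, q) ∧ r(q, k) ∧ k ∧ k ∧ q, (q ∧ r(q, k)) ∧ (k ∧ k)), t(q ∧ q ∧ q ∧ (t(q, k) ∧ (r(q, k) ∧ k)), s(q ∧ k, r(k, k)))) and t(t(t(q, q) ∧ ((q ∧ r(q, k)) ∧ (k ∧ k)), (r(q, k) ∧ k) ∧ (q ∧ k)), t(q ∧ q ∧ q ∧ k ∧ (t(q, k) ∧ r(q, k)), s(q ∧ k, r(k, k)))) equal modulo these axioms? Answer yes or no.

Left:  t(t(t(q, q) ∧ r(q, k) ∧ k ∧ k ∧ q, (q ∧ r(q, k)) ∧ (k ∧ k)), t(q ∧ q ∧ q ∧ (t(q, k) ∧ (r(q, k) ∧ k)), s(q ∧ k, r(k, k))))
  Focus inside:  q ∧ q ∧ q ∧ (t(q, k) ∧ (r(q, k) ∧ k))
  Un-nest:  q ∧ q ∧ q ∧ t(q, k) ∧ r(q, k) ∧ k
  Sort arguments:  k ∧ q ∧ q ∧ q ∧ r(q, k) ∧ t(q, k)
  Reassemble:  t(t(k ∧ k ∧ q ∧ r(q, k) ∧ t(q, q), k ∧ k ∧ q ∧ r(q, k)), t(k ∧ q ∧ q ∧ q ∧ r(q, k) ∧ t(q, k), s(k ∧ q, r(k, k))))
Right:  t(t(t(q, q) ∧ ((q ∧ r(q, k)) ∧ (k ∧ k)), (r(q, k) ∧ k) ∧ (q ∧ k)), t(q ∧ q ∧ q ∧ k ∧ (t(q, k) ∧ r(q, k)), s(q ∧ k, r(k, k))))
  Work inside:  t(q, q) ∧ ((q ∧ r(q, k)) ∧ (k ∧ k))
  Flatten:  t(q, q) ∧ q ∧ r(q, k) ∧ k ∧ k
  Order the arguments:  k ∧ k ∧ q ∧ r(q, k) ∧ t(q, q)
  Reassemble:  t(t(k ∧ k ∧ q ∧ r(q, k) ∧ t(q, q), k ∧ k ∧ q ∧ r(q, k)), t(k ∧ q ∧ q ∧ q ∧ r(q, k) ∧ t(q, k), s(k ∧ q, r(k, k))))

Answer: yes — both canonical forms are t(t(k ∧ k ∧ q ∧ r(q, k) ∧ t(q, q), k ∧ k ∧ q ∧ r(q, k)), t(k ∧ q ∧ q ∧ q ∧ r(q, k) ∧ t(q, k), s(k ∧ q, r(k, k))))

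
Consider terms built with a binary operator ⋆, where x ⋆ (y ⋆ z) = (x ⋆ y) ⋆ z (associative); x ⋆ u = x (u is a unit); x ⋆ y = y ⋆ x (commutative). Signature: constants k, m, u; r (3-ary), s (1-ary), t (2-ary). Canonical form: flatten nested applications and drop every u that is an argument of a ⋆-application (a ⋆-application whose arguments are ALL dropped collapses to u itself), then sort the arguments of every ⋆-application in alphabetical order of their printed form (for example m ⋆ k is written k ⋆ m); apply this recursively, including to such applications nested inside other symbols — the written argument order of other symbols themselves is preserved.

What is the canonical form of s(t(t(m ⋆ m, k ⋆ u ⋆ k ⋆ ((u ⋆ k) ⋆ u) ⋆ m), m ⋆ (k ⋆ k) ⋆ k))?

Focus inside:  k ⋆ u ⋆ k ⋆ ((u ⋆ k) ⋆ u) ⋆ m
Merge nested applications:  k ⋆ u ⋆ k ⋆ u ⋆ k ⋆ u ⋆ m
Units out:  drop u (×3)
Sort arguments:  k ⋆ k ⋆ k ⋆ m
Rebuild:  s(t(t(m ⋆ m, k ⋆ k ⋆ k ⋆ m), k ⋆ k ⋆ k ⋆ m))

Answer: s(t(t(m ⋆ m, k ⋆ k ⋆ k ⋆ m), k ⋆ k ⋆ k ⋆ m))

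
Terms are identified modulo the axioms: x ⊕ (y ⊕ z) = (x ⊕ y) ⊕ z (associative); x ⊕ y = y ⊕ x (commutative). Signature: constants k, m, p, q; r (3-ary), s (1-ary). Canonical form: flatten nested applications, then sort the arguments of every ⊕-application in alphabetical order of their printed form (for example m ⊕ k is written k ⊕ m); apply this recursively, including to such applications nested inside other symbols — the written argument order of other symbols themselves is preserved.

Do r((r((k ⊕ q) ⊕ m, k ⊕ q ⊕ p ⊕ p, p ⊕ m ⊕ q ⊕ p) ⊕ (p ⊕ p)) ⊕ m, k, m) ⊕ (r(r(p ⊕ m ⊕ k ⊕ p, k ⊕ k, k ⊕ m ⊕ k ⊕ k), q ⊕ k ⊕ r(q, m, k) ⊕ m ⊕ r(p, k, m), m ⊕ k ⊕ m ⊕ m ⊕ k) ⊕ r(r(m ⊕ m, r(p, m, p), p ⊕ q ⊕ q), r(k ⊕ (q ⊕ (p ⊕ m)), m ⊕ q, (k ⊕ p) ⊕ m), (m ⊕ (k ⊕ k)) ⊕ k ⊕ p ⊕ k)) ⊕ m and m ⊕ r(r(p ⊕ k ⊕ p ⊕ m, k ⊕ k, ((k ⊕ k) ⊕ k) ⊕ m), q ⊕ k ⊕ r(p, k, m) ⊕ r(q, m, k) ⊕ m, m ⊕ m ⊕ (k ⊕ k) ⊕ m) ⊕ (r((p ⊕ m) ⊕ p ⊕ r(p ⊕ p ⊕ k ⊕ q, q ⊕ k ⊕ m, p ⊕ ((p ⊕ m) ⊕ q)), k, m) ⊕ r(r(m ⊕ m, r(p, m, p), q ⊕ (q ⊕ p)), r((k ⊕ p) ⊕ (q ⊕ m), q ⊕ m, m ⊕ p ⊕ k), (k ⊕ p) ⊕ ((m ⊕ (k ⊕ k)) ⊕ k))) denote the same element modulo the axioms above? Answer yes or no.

Answer: no — m ⊕ r(m ⊕ p ⊕ p ⊕ r(k ⊕ m ⊕ q, k ⊕ p ⊕ p ⊕ q, m ⊕ p ⊕ p ⊕ q), k, m) ⊕ r(r(k ⊕ m ⊕ p ⊕ p, k ⊕ k, k ⊕ k ⊕ k ⊕ m), k ⊕ m ⊕ q ⊕ r(p, k, m) ⊕ r(q, m, k), k ⊕ k ⊕ m ⊕ m ⊕ m) ⊕ r(r(m ⊕ m, r(p, m, p), p ⊕ q ⊕ q), r(k ⊕ m ⊕ p ⊕ q, m ⊕ q, k ⊕ m ⊕ p), k ⊕ k ⊕ k ⊕ k ⊕ m ⊕ p) vs m ⊕ r(m ⊕ p ⊕ p ⊕ r(k ⊕ p ⊕ p ⊕ q, k ⊕ m ⊕ q, m ⊕ p ⊕ p ⊕ q), k, m) ⊕ r(r(k ⊕ m ⊕ p ⊕ p, k ⊕ k, k ⊕ k ⊕ k ⊕ m), k ⊕ m ⊕ q ⊕ r(p, k, m) ⊕ r(q, m, k), k ⊕ k ⊕ m ⊕ m ⊕ m) ⊕ r(r(m ⊕ m, r(p, m, p), p ⊕ q ⊕ q), r(k ⊕ m ⊕ p ⊕ q, m ⊕ q, k ⊕ m ⊕ p), k ⊕ k ⊕ k ⊕ k ⊕ m ⊕ p)

Derivation:
Left:  r((r((k ⊕ q) ⊕ m, k ⊕ q ⊕ p ⊕ p, p ⊕ m ⊕ q ⊕ p) ⊕ (p ⊕ p)) ⊕ m, k, m) ⊕ (r(r(p ⊕ m ⊕ k ⊕ p, k ⊕ k, k ⊕ m ⊕ k ⊕ k), q ⊕ k ⊕ r(q, m, k) ⊕ m ⊕ r(p, k, m), m ⊕ k ⊕ m ⊕ m ⊕ k) ⊕ r(r(m ⊕ m, r(p, m, p), p ⊕ q ⊕ q), r(k ⊕ (q ⊕ (p ⊕ m)), m ⊕ q, (k ⊕ p) ⊕ m), (m ⊕ (k ⊕ k)) ⊕ k ⊕ p ⊕ k)) ⊕ m
  Merge nested applications:  r((r((k ⊕ q) ⊕ m, k ⊕ q ⊕ p ⊕ p, p ⊕ m ⊕ q ⊕ p) ⊕ (p ⊕ p)) ⊕ m, k, m) ⊕ r(r(p ⊕ m ⊕ k ⊕ p, k ⊕ k, k ⊕ m ⊕ k ⊕ k), q ⊕ k ⊕ r(q, m, k) ⊕ m ⊕ r(p, k, m), m ⊕ k ⊕ m ⊕ m ⊕ k) ⊕ r(r(m ⊕ m, r(p, m, p), p ⊕ q ⊕ q), r(k ⊕ (q ⊕ (p ⊕ m)), m ⊕ q, (k ⊕ p) ⊕ m), (m ⊕ (k ⊕ k)) ⊕ k ⊕ p ⊕ k) ⊕ m
  Canonicalize subterm:  r((r((k ⊕ q) ⊕ m, k ⊕ q ⊕ p ⊕ p, p ⊕ m ⊕ q ⊕ p) ⊕ (p ⊕ p)) ⊕ m, k, m)  →  r(m ⊕ p ⊕ p ⊕ r(k ⊕ m ⊕ q, k ⊕ p ⊕ p ⊕ q, m ⊕ p ⊕ p ⊕ q), k, m)
  Inside:  r(r(p ⊕ m ⊕ k ⊕ p, k ⊕ k, k ⊕ m ⊕ k ⊕ k), q ⊕ k ⊕ r(q, m, k) ⊕ m ⊕ r(p, k, m), m ⊕ k ⊕ m ⊕ m ⊕ k)  →  r(r(k ⊕ m ⊕ p ⊕ p, k ⊕ k, k ⊕ k ⊕ k ⊕ m), k ⊕ m ⊕ q ⊕ r(p, k, m) ⊕ r(q, m, k), k ⊕ k ⊕ m ⊕ m ⊕ m)
  Simplify inside:  r(r(m ⊕ m, r(p, m, p), p ⊕ q ⊕ q), r(k ⊕ (q ⊕ (p ⊕ m)), m ⊕ q, (k ⊕ p) ⊕ m), (m ⊕ (k ⊕ k)) ⊕ k ⊕ p ⊕ k)  →  r(r(m ⊕ m, r(p, m, p), p ⊕ q ⊕ q), r(k ⊕ m ⊕ p ⊕ q, m ⊕ q, k ⊕ m ⊕ p), k ⊕ k ⊕ k ⊕ k ⊕ m ⊕ p)
  Sort arguments:  m ⊕ r(m ⊕ p ⊕ p ⊕ r(k ⊕ m ⊕ q, k ⊕ p ⊕ p ⊕ q, m ⊕ p ⊕ p ⊕ q), k, m) ⊕ r(r(k ⊕ m ⊕ p ⊕ p, k ⊕ k, k ⊕ k ⊕ k ⊕ m), k ⊕ m ⊕ q ⊕ r(p, k, m) ⊕ r(q, m, k), k ⊕ k ⊕ m ⊕ m ⊕ m) ⊕ r(r(m ⊕ m, r(p, m, p), p ⊕ q ⊕ q), r(k ⊕ m ⊕ p ⊕ q, m ⊕ q, k ⊕ m ⊕ p), k ⊕ k ⊕ k ⊕ k ⊕ m ⊕ p)
Right:  m ⊕ r(r(p ⊕ k ⊕ p ⊕ m, k ⊕ k, ((k ⊕ k) ⊕ k) ⊕ m), q ⊕ k ⊕ r(p, k, m) ⊕ r(q, m, k) ⊕ m, m ⊕ m ⊕ (k ⊕ k) ⊕ m) ⊕ (r((p ⊕ m) ⊕ p ⊕ r(p ⊕ p ⊕ k ⊕ q, q ⊕ k ⊕ m, p ⊕ ((p ⊕ m) ⊕ q)), k, m) ⊕ r(r(m ⊕ m, r(p, m, p), q ⊕ (q ⊕ p)), r((k ⊕ p) ⊕ (q ⊕ m), q ⊕ m, m ⊕ p ⊕ k), (k ⊕ p) ⊕ ((m ⊕ (k ⊕ k)) ⊕ k)))
  Merge nested applications:  m ⊕ r(r(p ⊕ k ⊕ p ⊕ m, k ⊕ k, ((k ⊕ k) ⊕ k) ⊕ m), q ⊕ k ⊕ r(p, k, m) ⊕ r(q, m, k) ⊕ m, m ⊕ m ⊕ (k ⊕ k) ⊕ m) ⊕ r((p ⊕ m) ⊕ p ⊕ r(p ⊕ p ⊕ k ⊕ q, q ⊕ k ⊕ m, p ⊕ ((p ⊕ m) ⊕ q)), k, m) ⊕ r(r(m ⊕ m, r(p, m, p), q ⊕ (q ⊕ p)), r((k ⊕ p) ⊕ (q ⊕ m), q ⊕ m, m ⊕ p ⊕ k), (k ⊕ p) ⊕ ((m ⊕ (k ⊕ k)) ⊕ k))
  Inside:  r(r(p ⊕ k ⊕ p ⊕ m, k ⊕ k, ((k ⊕ k) ⊕ k) ⊕ m), q ⊕ k ⊕ r(p, k, m) ⊕ r(q, m, k) ⊕ m, m ⊕ m ⊕ (k ⊕ k) ⊕ m)  →  r(r(k ⊕ m ⊕ p ⊕ p, k ⊕ k, k ⊕ k ⊕ k ⊕ m), k ⊕ m ⊕ q ⊕ r(p, k, m) ⊕ r(q, m, k), k ⊕ k ⊕ m ⊕ m ⊕ m)
  Inside:  r((p ⊕ m) ⊕ p ⊕ r(p ⊕ p ⊕ k ⊕ q, q ⊕ k ⊕ m, p ⊕ ((p ⊕ m) ⊕ q)), k, m)  →  r(m ⊕ p ⊕ p ⊕ r(k ⊕ p ⊕ p ⊕ q, k ⊕ m ⊕ q, m ⊕ p ⊕ p ⊕ q), k, m)
  Inside:  r(r(m ⊕ m, r(p, m, p), q ⊕ (q ⊕ p)), r((k ⊕ p) ⊕ (q ⊕ m), q ⊕ m, m ⊕ p ⊕ k), (k ⊕ p) ⊕ ((m ⊕ (k ⊕ k)) ⊕ k))  →  r(r(m ⊕ m, r(p, m, p), p ⊕ q ⊕ q), r(k ⊕ m ⊕ p ⊕ q, m ⊕ q, k ⊕ m ⊕ p), k ⊕ k ⊕ k ⊕ k ⊕ m ⊕ p)
  Sort arguments:  m ⊕ r(m ⊕ p ⊕ p ⊕ r(k ⊕ p ⊕ p ⊕ q, k ⊕ m ⊕ q, m ⊕ p ⊕ p ⊕ q), k, m) ⊕ r(r(k ⊕ m ⊕ p ⊕ p, k ⊕ k, k ⊕ k ⊕ k ⊕ m), k ⊕ m ⊕ q ⊕ r(p, k, m) ⊕ r(q, m, k), k ⊕ k ⊕ m ⊕ m ⊕ m) ⊕ r(r(m ⊕ m, r(p, m, p), p ⊕ q ⊕ q), r(k ⊕ m ⊕ p ⊕ q, m ⊕ q, k ⊕ m ⊕ p), k ⊕ k ⊕ k ⊕ k ⊕ m ⊕ p)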